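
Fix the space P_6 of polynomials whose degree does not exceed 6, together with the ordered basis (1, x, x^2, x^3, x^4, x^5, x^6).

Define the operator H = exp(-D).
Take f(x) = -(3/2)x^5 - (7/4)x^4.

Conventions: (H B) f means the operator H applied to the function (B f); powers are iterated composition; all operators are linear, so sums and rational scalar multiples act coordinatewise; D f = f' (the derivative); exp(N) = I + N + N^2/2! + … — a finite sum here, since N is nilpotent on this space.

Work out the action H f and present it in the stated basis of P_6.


the image equals g(x) = -(3/2)x^5 + (23/4)x^4 - 8x^3 + (9/2)x^2 - (1/2)x - 1/4

order-1 term: (15/2)x^4 + 7x^3
order-2 term: -15x^3 - (21/2)x^2
order-3 term: 15x^2 + 7x
order-4 term: -(15/2)x - 7/4
order-5 term: 3/2
the series for exp(-D) f terminates at order 5
exp(-D) f = -(3/2)x^5 + (23/4)x^4 - 8x^3 + (9/2)x^2 - (1/2)x - 1/4


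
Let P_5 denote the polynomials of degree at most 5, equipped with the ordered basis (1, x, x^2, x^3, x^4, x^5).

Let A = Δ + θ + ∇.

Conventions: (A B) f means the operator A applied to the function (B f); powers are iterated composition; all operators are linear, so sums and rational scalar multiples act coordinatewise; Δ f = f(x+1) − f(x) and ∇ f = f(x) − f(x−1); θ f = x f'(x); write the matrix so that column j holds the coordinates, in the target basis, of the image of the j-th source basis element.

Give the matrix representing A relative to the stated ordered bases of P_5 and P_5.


the matrix is [[0, 2, 0, 2, 0, 2]; [0, 1, 4, 0, 8, 0]; [0, 0, 2, 6, 0, 20]; [0, 0, 0, 3, 8, 0]; [0, 0, 0, 0, 4, 10]; [0, 0, 0, 0, 0, 5]] (rows listed top to bottom)

image of 1: 0
image of x: x + 2
image of x^2: 2x^2 + 4x
image of x^3: 3x^3 + 6x^2 + 2
image of x^4: 4x^4 + 8x^3 + 8x
image of x^5: 5x^5 + 10x^4 + 20x^2 + 2
each image's coordinates form column j of the matrix


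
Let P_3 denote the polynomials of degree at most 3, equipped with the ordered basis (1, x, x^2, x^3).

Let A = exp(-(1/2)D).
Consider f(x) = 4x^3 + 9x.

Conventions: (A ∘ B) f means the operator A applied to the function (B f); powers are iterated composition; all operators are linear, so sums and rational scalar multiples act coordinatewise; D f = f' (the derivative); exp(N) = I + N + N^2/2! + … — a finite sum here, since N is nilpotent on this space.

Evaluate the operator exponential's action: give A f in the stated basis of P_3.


the result is g(x) = 4x^3 - 6x^2 + 12x - 5

order-1 term: -6x^2 - 9/2
order-2 term: 3x
order-3 term: -1/2
the series for exp(-(1/2)D) f terminates at order 3
exp(-(1/2)D) f = 4x^3 - 6x^2 + 12x - 5


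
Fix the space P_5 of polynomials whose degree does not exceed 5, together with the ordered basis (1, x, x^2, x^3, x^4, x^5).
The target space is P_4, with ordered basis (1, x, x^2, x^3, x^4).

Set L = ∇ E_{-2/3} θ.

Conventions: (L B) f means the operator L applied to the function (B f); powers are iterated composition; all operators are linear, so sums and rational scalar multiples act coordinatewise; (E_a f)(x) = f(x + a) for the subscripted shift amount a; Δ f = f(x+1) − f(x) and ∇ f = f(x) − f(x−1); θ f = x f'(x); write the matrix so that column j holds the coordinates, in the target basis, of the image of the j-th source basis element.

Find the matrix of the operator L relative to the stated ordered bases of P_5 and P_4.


image of 1: 0
image of x: 1
image of x^2: 4x - 14/3
image of x^3: 9x^2 - 21x + 13
image of x^4: 16x^3 - 56x^2 + (208/3)x - 812/27
image of x^5: 25x^4 - (350/3)x^3 + (650/3)x^2 - (5075/27)x + 5155/81
each image's coordinates form column j of the matrix

the matrix is [[0, 1, -14/3, 13, -812/27, 5155/81]; [0, 0, 4, -21, 208/3, -5075/27]; [0, 0, 0, 9, -56, 650/3]; [0, 0, 0, 0, 16, -350/3]; [0, 0, 0, 0, 0, 25]] (rows listed top to bottom)


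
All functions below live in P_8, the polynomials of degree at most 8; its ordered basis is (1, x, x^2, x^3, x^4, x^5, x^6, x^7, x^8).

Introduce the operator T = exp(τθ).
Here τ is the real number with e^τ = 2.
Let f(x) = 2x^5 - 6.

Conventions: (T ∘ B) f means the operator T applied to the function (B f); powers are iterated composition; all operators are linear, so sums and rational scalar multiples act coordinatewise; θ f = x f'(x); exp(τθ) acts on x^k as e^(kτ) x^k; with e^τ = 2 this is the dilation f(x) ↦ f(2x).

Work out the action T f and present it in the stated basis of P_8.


the image equals g(x) = 64x^5 - 6

exp(τθ) x^k = e^(kτ) x^k; with e^τ = 2 this sends x^k to 2^k x^k
x^5 ↦ 32 x^5
applying this coordinatewise to f: exp(τθ) f = 64x^5 - 6


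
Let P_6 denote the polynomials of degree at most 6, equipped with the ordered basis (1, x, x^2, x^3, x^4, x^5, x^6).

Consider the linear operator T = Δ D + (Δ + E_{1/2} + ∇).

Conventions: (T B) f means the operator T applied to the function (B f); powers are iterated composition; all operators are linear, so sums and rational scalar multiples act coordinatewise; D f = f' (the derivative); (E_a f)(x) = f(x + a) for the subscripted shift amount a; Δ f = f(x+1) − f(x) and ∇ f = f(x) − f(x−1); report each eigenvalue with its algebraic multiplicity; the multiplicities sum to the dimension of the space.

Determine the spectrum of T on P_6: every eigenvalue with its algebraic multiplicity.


image of 1: 1
image of x: x + 5/2
image of x^2: x^2 + 5x + 9/4
image of x^3: x^3 + (15/2)x^2 + (27/4)x + 41/8
image of x^4: x^4 + 10x^3 + (27/2)x^2 + (41/2)x + 65/16
image of x^5: x^5 + (25/2)x^4 + (45/2)x^3 + (205/4)x^2 + (325/16)x + 225/32
image of x^6: x^6 + 15x^5 + (135/4)x^4 + (205/2)x^3 + (975/16)x^2 + (675/16)x + 385/64
the matrix is upper triangular; its diagonal is (1, 1, 1, 1, 1, 1, 1)
for a triangular matrix the eigenvalues are the diagonal entries, with algebraic multiplicity their repetition count

λ = 1 (multiplicity 7)


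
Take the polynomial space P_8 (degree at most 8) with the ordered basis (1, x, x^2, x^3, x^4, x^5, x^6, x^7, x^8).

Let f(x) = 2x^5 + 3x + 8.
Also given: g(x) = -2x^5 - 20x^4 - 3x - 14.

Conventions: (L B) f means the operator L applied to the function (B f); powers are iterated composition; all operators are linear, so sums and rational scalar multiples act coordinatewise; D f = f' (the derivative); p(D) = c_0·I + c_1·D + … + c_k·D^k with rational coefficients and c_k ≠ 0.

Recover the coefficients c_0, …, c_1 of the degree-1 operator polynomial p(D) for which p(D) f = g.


p(D) = -I − 2·D, i.e. c_0 = -1, c_1 = -2

D^0 f = 2x^5 + 3x + 8
D^1 f = 10x^4 + 3
matching coefficients of g against c_0 f + c_1 Df + … from the top degree down determines the c_i
solution: c_0 = -1, c_1 = -2


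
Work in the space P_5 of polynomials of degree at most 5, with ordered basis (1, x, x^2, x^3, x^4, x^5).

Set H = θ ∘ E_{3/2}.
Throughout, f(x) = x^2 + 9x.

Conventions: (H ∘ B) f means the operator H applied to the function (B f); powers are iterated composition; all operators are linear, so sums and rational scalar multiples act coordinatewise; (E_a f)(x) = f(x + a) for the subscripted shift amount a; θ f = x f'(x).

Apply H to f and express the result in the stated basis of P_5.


the image equals g(x) = 2x^2 + 12x

E_{3/2} f = x^2 + 12x + 63/4
θ E_{3/2} f = 2x^2 + 12x


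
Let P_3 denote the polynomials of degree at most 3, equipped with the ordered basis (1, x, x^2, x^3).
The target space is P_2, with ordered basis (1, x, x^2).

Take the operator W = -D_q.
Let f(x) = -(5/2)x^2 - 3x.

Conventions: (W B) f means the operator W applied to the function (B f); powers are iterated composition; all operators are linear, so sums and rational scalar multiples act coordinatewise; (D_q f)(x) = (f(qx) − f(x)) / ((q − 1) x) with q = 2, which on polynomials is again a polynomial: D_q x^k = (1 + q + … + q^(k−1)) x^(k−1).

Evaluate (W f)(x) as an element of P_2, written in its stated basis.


D_q f = -(15/2)x - 3
(-D_q) f = (15/2)x + 3

g(x) = (15/2)x + 3


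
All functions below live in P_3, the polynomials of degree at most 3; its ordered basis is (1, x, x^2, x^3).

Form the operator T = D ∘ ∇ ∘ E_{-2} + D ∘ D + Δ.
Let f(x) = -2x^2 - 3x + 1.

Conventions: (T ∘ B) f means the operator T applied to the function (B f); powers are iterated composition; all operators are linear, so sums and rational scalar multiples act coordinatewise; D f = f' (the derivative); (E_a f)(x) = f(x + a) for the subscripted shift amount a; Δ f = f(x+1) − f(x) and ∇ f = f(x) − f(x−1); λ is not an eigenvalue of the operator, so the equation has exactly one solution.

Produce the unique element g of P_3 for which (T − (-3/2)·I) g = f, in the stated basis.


write g with unknown coordinates in the stated basis and equate coefficients in (T − (-3/2)·I) g = f
solving from the highest basis element down gives g = -(4/3)x^2 - (2/9)x + 142/27
check: T g = -(8/3)x - 62/9
so T g − (-3/2)·g = -2x^2 - 3x + 1 = f ✓

g(x) = -(4/3)x^2 - (2/9)x + 142/27


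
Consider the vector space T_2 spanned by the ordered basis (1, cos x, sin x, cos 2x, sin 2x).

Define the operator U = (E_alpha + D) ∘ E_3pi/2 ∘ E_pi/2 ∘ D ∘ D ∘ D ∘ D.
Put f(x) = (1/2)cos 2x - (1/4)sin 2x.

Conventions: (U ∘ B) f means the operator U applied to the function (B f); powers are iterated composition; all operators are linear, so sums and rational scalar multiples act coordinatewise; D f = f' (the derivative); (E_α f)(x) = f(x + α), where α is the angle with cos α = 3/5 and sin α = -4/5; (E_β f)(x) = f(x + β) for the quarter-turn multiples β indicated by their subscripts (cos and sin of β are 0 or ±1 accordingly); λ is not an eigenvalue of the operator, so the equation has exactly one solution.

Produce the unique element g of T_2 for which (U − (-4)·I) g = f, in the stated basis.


the image equals g(x) = (49/3464)cos 2x + (211/6928)sin 2x

write g with unknown coordinates in the stated basis and equate coefficients in (U − (-4)·I) g = f
solving from the highest basis element down gives g = (49/3464)cos 2x + (211/6928)sin 2x
check: U g = (192/433)cos 2x - (161/433)sin 2x
so U g − (-4)·g = (1/2)cos 2x - (1/4)sin 2x = f ✓


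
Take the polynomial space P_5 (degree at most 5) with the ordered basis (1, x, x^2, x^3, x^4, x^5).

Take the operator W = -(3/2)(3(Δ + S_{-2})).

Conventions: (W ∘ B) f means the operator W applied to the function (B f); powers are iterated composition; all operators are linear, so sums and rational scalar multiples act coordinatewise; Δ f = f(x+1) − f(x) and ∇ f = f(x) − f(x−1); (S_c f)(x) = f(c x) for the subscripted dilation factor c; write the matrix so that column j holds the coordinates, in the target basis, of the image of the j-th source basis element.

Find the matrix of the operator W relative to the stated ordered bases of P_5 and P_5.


the matrix is [[-9/2, -9/2, -9/2, -9/2, -9/2, -9/2]; [0, 9, -9, -27/2, -18, -45/2]; [0, 0, -18, -27/2, -27, -45]; [0, 0, 0, 36, -18, -45]; [0, 0, 0, 0, -72, -45/2]; [0, 0, 0, 0, 0, 144]] (rows listed top to bottom)

image of 1: -9/2
image of x: 9x - 9/2
image of x^2: -18x^2 - 9x - 9/2
image of x^3: 36x^3 - (27/2)x^2 - (27/2)x - 9/2
image of x^4: -72x^4 - 18x^3 - 27x^2 - 18x - 9/2
image of x^5: 144x^5 - (45/2)x^4 - 45x^3 - 45x^2 - (45/2)x - 9/2
each image's coordinates form column j of the matrix


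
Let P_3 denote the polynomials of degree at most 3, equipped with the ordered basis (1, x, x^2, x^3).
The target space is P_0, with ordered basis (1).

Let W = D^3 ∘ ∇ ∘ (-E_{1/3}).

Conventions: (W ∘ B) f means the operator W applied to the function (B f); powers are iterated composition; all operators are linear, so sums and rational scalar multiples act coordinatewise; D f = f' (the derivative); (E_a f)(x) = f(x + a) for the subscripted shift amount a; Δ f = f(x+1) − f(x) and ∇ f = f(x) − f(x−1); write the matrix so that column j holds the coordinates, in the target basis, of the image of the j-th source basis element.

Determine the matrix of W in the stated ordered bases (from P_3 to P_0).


the matrix is [[0, 0, 0, 0]] (rows listed top to bottom)

image of 1: 0
image of x: 0
image of x^2: 0
image of x^3: 0
each image's coordinates form column j of the matrix


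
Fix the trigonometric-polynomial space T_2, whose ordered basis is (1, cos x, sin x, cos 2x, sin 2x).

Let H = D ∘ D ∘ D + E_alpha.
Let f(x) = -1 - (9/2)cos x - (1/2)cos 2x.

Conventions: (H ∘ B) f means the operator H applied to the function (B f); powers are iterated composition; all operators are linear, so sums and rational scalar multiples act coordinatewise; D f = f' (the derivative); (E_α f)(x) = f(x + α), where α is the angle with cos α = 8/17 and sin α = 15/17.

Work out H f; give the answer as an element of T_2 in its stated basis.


D f = (9/2)sin x + sin 2x
D D f = (9/2)cos x + 2cos 2x
D D D f = -(9/2)sin x - 4sin 2x
E_alpha f = -1 - (36/17)cos x + (135/34)sin x + (161/578)cos 2x + (120/289)sin 2x
(D ∘ D ∘ D + E_alpha) f = -1 - (36/17)cos x - (9/17)sin x + (161/578)cos 2x - (1036/289)sin 2x

the image equals g(x) = -1 - (36/17)cos x - (9/17)sin x + (161/578)cos 2x - (1036/289)sin 2x


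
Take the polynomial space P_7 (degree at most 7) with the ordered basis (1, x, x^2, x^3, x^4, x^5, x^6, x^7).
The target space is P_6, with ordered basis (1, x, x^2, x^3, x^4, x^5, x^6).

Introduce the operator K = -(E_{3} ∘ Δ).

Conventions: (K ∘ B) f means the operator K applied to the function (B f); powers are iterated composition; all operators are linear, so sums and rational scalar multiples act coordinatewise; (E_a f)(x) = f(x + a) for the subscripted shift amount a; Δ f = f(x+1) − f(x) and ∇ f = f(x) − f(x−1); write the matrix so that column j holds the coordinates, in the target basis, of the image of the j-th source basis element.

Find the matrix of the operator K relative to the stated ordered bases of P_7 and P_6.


image of 1: 0
image of x: -1
image of x^2: -2x - 7
image of x^3: -3x^2 - 21x - 37
image of x^4: -4x^3 - 42x^2 - 148x - 175
image of x^5: -5x^4 - 70x^3 - 370x^2 - 875x - 781
image of x^6: -6x^5 - 105x^4 - 740x^3 - 2625x^2 - 4686x - 3367
image of x^7: -7x^6 - 147x^5 - 1295x^4 - 6125x^3 - 16401x^2 - 23569x - 14197
each image's coordinates form column j of the matrix

the matrix is [[0, -1, -7, -37, -175, -781, -3367, -14197]; [0, 0, -2, -21, -148, -875, -4686, -23569]; [0, 0, 0, -3, -42, -370, -2625, -16401]; [0, 0, 0, 0, -4, -70, -740, -6125]; [0, 0, 0, 0, 0, -5, -105, -1295]; [0, 0, 0, 0, 0, 0, -6, -147]; [0, 0, 0, 0, 0, 0, 0, -7]] (rows listed top to bottom)


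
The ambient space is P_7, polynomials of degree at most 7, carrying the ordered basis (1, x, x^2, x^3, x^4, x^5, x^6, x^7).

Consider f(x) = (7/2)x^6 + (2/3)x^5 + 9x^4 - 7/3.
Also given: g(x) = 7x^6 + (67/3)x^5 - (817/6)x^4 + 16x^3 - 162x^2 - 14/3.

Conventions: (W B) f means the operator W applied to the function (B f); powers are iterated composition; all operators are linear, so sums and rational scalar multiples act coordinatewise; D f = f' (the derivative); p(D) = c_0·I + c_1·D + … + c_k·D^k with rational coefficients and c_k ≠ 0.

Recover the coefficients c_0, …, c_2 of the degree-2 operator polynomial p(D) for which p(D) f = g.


p(D) = 2·I + D − (3/2)·D^2, i.e. c_0 = 2, c_1 = 1, c_2 = -3/2

D^0 f = (7/2)x^6 + (2/3)x^5 + 9x^4 - 7/3
D^1 f = 21x^5 + (10/3)x^4 + 36x^3
D^2 f = 105x^4 + (40/3)x^3 + 108x^2
matching coefficients of g against c_0 f + c_1 Df + … from the top degree down determines the c_i
solution: c_0 = 2, c_1 = 1, c_2 = -3/2


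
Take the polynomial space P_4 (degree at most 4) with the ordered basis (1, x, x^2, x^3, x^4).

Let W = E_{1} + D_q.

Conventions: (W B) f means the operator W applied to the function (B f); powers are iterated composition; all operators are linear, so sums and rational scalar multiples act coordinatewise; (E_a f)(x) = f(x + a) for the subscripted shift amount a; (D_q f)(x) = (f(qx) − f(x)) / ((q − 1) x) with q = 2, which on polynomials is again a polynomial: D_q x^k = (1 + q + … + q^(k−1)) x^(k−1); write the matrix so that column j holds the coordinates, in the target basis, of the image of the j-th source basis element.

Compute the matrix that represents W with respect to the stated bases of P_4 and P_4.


image of 1: 1
image of x: x + 2
image of x^2: x^2 + 5x + 1
image of x^3: x^3 + 10x^2 + 3x + 1
image of x^4: x^4 + 19x^3 + 6x^2 + 4x + 1
each image's coordinates form column j of the matrix

the matrix is [[1, 2, 1, 1, 1]; [0, 1, 5, 3, 4]; [0, 0, 1, 10, 6]; [0, 0, 0, 1, 19]; [0, 0, 0, 0, 1]] (rows listed top to bottom)


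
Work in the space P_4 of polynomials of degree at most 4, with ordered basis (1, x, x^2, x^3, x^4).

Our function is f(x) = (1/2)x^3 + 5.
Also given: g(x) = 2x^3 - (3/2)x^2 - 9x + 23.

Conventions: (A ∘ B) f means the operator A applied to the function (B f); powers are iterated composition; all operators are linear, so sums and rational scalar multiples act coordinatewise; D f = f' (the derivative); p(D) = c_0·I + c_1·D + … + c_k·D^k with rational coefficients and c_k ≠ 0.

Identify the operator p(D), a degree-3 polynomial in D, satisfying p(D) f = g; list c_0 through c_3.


D^0 f = (1/2)x^3 + 5
D^1 f = (3/2)x^2
D^2 f = 3x
D^3 f = 3
matching coefficients of g against c_0 f + c_1 Df + … from the top degree down determines the c_i
solution: c_0 = 4, c_1 = -1, c_2 = -3, c_3 = 1

p(D) = 4·I − D − 3·D^2 + D^3, i.e. c_0 = 4, c_1 = -1, c_2 = -3, c_3 = 1


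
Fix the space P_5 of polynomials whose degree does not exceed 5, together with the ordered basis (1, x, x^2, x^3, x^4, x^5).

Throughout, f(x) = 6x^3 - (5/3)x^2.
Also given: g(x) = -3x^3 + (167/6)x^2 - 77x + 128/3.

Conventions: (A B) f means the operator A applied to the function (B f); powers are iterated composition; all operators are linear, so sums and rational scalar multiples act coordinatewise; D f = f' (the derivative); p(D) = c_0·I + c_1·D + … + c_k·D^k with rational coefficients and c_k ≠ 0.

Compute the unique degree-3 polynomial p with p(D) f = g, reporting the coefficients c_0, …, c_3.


D^0 f = 6x^3 - (5/3)x^2
D^1 f = 18x^2 - (10/3)x
D^2 f = 36x - 10/3
D^3 f = 36
matching coefficients of g against c_0 f + c_1 Df + … from the top degree down determines the c_i
solution: c_0 = -1/2, c_1 = 3/2, c_2 = -2, c_3 = 1

c_0 = -1/2, c_1 = 3/2, c_2 = -2, c_3 = 1


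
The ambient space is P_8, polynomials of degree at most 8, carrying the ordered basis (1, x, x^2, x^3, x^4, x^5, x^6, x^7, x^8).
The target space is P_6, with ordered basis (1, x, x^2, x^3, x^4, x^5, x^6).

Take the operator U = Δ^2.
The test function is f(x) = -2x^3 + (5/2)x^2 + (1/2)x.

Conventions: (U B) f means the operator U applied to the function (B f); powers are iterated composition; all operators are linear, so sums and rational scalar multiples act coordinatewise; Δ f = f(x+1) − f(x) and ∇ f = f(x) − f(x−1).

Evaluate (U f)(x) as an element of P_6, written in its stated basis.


the image equals g(x) = -12x - 7

Δ f = -6x^2 - x + 1
Δ Δ f = -12x - 7


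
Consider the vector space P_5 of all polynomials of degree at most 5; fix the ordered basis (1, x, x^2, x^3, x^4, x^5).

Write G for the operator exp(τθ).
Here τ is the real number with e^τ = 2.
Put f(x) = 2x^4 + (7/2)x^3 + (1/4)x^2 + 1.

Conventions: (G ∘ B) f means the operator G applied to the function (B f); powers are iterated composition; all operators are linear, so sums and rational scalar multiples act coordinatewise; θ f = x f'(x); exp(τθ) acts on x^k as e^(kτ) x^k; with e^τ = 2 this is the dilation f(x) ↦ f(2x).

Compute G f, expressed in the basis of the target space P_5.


g(x) = 32x^4 + 28x^3 + x^2 + 1

exp(τθ) x^k = e^(kτ) x^k; with e^τ = 2 this sends x^k to 2^k x^k
x^2 ↦ 4 x^2
x^3 ↦ 8 x^3
x^4 ↦ 16 x^4
applying this coordinatewise to f: exp(τθ) f = 32x^4 + 28x^3 + x^2 + 1


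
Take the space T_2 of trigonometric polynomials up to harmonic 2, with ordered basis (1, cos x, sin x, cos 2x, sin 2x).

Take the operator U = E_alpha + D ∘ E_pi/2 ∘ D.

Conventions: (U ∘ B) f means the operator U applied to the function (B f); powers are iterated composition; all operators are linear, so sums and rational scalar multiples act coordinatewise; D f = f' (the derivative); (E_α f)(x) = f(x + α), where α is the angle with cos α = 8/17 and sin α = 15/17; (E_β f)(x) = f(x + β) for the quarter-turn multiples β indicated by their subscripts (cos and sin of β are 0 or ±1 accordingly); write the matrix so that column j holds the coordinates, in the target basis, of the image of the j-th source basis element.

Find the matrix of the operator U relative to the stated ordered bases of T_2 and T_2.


the matrix is [[1, 0, 0, 0, 0]; [0, 8/17, -2/17, 0, 0]; [0, 2/17, 8/17, 0, 0]; [0, 0, 0, 995/289, 240/289]; [0, 0, 0, -240/289, 995/289]] (rows listed top to bottom)

image of 1: 1
image of cos x: (8/17)cos x + (2/17)sin x
image of sin x: -(2/17)cos x + (8/17)sin x
image of cos 2x: (995/289)cos 2x - (240/289)sin 2x
image of sin 2x: (240/289)cos 2x + (995/289)sin 2x
each image's coordinates form column j of the matrix


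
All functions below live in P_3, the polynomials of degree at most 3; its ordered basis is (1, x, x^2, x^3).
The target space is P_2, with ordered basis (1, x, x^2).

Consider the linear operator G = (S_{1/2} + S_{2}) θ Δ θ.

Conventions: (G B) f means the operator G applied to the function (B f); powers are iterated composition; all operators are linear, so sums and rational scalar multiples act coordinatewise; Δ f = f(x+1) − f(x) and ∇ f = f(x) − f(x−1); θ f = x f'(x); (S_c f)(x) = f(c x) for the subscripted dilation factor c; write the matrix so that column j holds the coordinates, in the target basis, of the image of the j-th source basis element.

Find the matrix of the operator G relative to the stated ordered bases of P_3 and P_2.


the matrix is [[0, 0, 0, 0]; [0, 0, 10, 45/2]; [0, 0, 0, 153/2]] (rows listed top to bottom)

image of 1: 0
image of x: 0
image of x^2: 10x
image of x^3: (153/2)x^2 + (45/2)x
each image's coordinates form column j of the matrix


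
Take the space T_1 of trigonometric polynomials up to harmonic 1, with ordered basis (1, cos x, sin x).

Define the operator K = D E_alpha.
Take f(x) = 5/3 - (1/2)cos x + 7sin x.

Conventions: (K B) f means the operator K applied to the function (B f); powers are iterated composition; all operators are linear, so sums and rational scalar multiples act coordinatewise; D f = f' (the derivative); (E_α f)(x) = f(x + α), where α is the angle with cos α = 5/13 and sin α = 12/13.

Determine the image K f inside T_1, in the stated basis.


E_alpha f = 5/3 + (163/26)cos x + (41/13)sin x
D E_alpha f = (41/13)cos x - (163/26)sin x

the image equals g(x) = (41/13)cos x - (163/26)sin x


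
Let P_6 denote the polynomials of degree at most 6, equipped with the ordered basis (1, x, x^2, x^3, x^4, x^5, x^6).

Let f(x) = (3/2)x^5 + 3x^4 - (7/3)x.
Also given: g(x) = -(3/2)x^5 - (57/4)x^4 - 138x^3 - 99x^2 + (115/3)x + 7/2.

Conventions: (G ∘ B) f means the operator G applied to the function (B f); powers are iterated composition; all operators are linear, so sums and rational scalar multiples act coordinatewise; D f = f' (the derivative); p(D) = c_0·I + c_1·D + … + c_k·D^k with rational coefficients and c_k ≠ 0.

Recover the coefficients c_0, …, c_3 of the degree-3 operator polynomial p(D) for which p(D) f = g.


c_0 = -1, c_1 = -3/2, c_2 = -4, c_3 = 1/2

D^0 f = (3/2)x^5 + 3x^4 - (7/3)x
D^1 f = (15/2)x^4 + 12x^3 - 7/3
D^2 f = 30x^3 + 36x^2
D^3 f = 90x^2 + 72x
matching coefficients of g against c_0 f + c_1 Df + … from the top degree down determines the c_i
solution: c_0 = -1, c_1 = -3/2, c_2 = -4, c_3 = 1/2


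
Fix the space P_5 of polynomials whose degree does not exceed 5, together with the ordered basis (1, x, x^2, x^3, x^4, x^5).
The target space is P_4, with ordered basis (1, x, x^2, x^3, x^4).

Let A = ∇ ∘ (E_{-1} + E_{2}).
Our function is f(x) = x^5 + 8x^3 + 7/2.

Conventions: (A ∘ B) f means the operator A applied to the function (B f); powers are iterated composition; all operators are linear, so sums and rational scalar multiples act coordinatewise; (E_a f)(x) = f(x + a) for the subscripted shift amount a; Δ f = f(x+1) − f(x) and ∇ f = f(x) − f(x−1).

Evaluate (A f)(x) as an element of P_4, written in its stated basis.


E_{-1} f = x^5 - 5x^4 + 18x^3 - 34x^2 + 29x - 11/2
E_{2} f = x^5 + 10x^4 + 48x^3 + 128x^2 + 176x + 199/2
(E_{-1} + E_{2}) f = 2x^5 + 5x^4 + 66x^3 + 94x^2 + 205x + 94
∇ (E_{-1} + E_{2}) f = 10x^4 + 188x^2 + 174

the image equals g(x) = 10x^4 + 188x^2 + 174


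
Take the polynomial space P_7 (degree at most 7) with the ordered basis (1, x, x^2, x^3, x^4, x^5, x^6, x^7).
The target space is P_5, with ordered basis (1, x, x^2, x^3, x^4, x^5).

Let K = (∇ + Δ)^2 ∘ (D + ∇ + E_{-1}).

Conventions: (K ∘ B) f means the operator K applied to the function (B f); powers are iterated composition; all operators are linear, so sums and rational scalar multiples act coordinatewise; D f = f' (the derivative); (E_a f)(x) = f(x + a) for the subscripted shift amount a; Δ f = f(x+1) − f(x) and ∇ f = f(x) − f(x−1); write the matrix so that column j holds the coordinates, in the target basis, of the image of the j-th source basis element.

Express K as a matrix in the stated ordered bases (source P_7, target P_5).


image of 1: 0
image of x: 0
image of x^2: 8
image of x^3: 24x + 24
image of x^4: 48x^2 + 96x + 32
image of x^5: 80x^3 + 240x^2 + 160x + 160
image of x^6: 120x^4 + 480x^3 + 480x^2 + 960x + 128
image of x^7: 168x^5 + 840x^4 + 1120x^3 + 3360x^2 + 896x + 896
each image's coordinates form column j of the matrix

the matrix is [[0, 0, 8, 24, 32, 160, 128, 896]; [0, 0, 0, 24, 96, 160, 960, 896]; [0, 0, 0, 0, 48, 240, 480, 3360]; [0, 0, 0, 0, 0, 80, 480, 1120]; [0, 0, 0, 0, 0, 0, 120, 840]; [0, 0, 0, 0, 0, 0, 0, 168]] (rows listed top to bottom)


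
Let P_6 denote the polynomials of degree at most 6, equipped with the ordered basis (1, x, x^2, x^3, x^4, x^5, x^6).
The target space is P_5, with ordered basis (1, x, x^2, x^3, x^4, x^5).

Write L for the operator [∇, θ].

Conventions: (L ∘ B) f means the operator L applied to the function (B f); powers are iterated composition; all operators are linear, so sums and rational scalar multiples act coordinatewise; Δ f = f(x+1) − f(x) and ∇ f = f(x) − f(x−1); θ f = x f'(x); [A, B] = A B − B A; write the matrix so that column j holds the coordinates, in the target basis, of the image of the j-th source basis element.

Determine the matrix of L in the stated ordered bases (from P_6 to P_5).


image of 1: 0
image of x: 1
image of x^2: 2x - 2
image of x^3: 3x^2 - 6x + 3
image of x^4: 4x^3 - 12x^2 + 12x - 4
image of x^5: 5x^4 - 20x^3 + 30x^2 - 20x + 5
image of x^6: 6x^5 - 30x^4 + 60x^3 - 60x^2 + 30x - 6
each image's coordinates form column j of the matrix

the matrix is [[0, 1, -2, 3, -4, 5, -6]; [0, 0, 2, -6, 12, -20, 30]; [0, 0, 0, 3, -12, 30, -60]; [0, 0, 0, 0, 4, -20, 60]; [0, 0, 0, 0, 0, 5, -30]; [0, 0, 0, 0, 0, 0, 6]] (rows listed top to bottom)


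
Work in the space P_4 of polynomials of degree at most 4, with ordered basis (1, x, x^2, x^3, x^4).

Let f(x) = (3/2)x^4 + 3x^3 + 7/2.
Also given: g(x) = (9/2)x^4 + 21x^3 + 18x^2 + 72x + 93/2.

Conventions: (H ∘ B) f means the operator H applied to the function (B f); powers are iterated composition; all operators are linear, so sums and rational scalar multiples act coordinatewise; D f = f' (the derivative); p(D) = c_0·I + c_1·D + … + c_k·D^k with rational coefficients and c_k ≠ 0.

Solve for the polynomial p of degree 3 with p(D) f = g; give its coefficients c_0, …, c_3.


D^0 f = (3/2)x^4 + 3x^3 + 7/2
D^1 f = 6x^3 + 9x^2
D^2 f = 18x^2 + 18x
D^3 f = 36x + 18
matching coefficients of g against c_0 f + c_1 Df + … from the top degree down determines the c_i
solution: c_0 = 3, c_1 = 2, c_2 = 0, c_3 = 2

p(D) = 3·I + 2·D + 2·D^3, i.e. c_0 = 3, c_1 = 2, c_2 = 0, c_3 = 2


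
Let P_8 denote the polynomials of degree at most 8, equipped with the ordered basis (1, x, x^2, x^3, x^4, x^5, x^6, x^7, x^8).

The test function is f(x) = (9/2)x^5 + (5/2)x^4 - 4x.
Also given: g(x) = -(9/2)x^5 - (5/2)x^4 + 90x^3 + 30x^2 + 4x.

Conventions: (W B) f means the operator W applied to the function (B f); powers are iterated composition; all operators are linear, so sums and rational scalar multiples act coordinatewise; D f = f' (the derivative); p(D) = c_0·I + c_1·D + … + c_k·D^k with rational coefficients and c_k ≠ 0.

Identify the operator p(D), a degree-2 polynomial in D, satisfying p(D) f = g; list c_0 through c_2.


D^0 f = (9/2)x^5 + (5/2)x^4 - 4x
D^1 f = (45/2)x^4 + 10x^3 - 4
D^2 f = 90x^3 + 30x^2
matching coefficients of g against c_0 f + c_1 Df + … from the top degree down determines the c_i
solution: c_0 = -1, c_1 = 0, c_2 = 1

c_0 = -1, c_1 = 0, c_2 = 1


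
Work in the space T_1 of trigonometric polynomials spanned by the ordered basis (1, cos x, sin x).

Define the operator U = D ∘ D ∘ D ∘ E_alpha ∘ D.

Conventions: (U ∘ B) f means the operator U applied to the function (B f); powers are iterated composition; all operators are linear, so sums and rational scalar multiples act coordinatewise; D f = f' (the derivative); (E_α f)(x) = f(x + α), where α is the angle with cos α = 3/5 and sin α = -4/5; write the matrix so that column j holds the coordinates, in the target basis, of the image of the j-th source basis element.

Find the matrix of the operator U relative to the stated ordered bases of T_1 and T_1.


image of 1: 0
image of cos x: (3/5)cos x + (4/5)sin x
image of sin x: -(4/5)cos x + (3/5)sin x
each image's coordinates form column j of the matrix

the matrix is [[0, 0, 0]; [0, 3/5, -4/5]; [0, 4/5, 3/5]] (rows listed top to bottom)


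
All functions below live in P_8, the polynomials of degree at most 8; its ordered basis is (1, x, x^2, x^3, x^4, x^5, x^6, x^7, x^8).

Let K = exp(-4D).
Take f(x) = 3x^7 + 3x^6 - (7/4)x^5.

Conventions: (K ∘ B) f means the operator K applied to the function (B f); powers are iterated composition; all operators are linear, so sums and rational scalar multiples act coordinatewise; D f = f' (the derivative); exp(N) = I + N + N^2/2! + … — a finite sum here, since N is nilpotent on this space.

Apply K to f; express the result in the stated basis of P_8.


order-1 term: -84x^6 - 72x^5 + 35x^4
order-2 term: 1008x^5 + 720x^4 - 280x^3
order-3 term: -6720x^4 - 3840x^3 + 1120x^2
order-4 term: 26880x^3 + 11520x^2 - 2240x
order-5 term: -64512x^2 - 18432x + 1792
order-6 term: 86016x + 12288
order-7 term: -49152
the series for exp(-4D) f terminates at order 7
exp(-4D) f = 3x^7 - 81x^6 + (3737/4)x^5 - 5965x^4 + 22760x^3 - 51872x^2 + 65344x - 35072

g(x) = 3x^7 - 81x^6 + (3737/4)x^5 - 5965x^4 + 22760x^3 - 51872x^2 + 65344x - 35072


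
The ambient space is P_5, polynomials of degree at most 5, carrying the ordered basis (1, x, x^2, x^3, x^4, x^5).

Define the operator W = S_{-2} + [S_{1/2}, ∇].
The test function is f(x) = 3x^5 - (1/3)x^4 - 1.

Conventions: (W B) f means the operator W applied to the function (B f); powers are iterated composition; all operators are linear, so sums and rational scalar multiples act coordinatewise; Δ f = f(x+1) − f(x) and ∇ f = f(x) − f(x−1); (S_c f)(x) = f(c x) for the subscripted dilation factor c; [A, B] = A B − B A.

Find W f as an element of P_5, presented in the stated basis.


S_{-2} f = -96x^5 - (16/3)x^4 - 1
∇ f = 15x^4 - (94/3)x^3 + 32x^2 - (49/3)x + 10/3
S_{1/2} ∇ f = (15/16)x^4 - (47/12)x^3 + 8x^2 - (49/6)x + 10/3
S_{1/2} f = (3/32)x^5 - (1/48)x^4 - 1
∇ S_{1/2} f = (15/32)x^4 - (49/48)x^3 + (17/16)x^2 - (53/96)x + 11/96
[S_{1/2}, ∇] f = (15/32)x^4 - (139/48)x^3 + (111/16)x^2 - (731/96)x + 103/32
(S_{-2} + [S_{1/2}, ∇]) f = -96x^5 - (467/96)x^4 - (139/48)x^3 + (111/16)x^2 - (731/96)x + 71/32

the image equals g(x) = -96x^5 - (467/96)x^4 - (139/48)x^3 + (111/16)x^2 - (731/96)x + 71/32


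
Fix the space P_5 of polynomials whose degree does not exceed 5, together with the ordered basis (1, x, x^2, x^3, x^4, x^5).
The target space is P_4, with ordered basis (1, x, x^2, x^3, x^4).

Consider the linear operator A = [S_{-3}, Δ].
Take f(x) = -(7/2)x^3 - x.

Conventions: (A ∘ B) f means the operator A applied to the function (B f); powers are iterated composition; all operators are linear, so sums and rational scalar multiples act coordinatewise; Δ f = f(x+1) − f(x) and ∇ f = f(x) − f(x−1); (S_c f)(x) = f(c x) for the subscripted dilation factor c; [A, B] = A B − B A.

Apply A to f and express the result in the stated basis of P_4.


the image equals g(x) = -378x^2 - 252x - 102

Δ f = -(21/2)x^2 - (21/2)x - 9/2
S_{-3} Δ f = -(189/2)x^2 + (63/2)x - 9/2
S_{-3} f = (189/2)x^3 + 3x
Δ S_{-3} f = (567/2)x^2 + (567/2)x + 195/2
[S_{-3}, Δ] f = -378x^2 - 252x - 102


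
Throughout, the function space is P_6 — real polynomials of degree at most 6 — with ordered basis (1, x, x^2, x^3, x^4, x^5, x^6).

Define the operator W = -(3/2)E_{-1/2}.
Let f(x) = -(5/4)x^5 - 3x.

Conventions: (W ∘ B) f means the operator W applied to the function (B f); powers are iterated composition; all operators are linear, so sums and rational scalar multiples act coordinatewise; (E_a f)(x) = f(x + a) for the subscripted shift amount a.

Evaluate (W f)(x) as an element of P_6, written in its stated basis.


E_{-1/2} f = -(5/4)x^5 + (25/8)x^4 - (25/8)x^3 + (25/16)x^2 - (217/64)x + 197/128
(-(3/2)E_{-1/2}) f = (15/8)x^5 - (75/16)x^4 + (75/16)x^3 - (75/32)x^2 + (651/128)x - 591/256

the result is g(x) = (15/8)x^5 - (75/16)x^4 + (75/16)x^3 - (75/32)x^2 + (651/128)x - 591/256


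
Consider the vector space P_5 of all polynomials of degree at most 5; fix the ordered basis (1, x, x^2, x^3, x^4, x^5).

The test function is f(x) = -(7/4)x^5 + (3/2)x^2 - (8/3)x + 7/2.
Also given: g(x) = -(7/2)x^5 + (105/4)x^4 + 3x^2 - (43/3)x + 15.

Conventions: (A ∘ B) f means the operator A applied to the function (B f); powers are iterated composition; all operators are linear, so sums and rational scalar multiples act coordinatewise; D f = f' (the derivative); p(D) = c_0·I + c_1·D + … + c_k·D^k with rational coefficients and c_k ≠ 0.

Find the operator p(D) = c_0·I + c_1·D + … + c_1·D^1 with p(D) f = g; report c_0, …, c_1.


p(D) = 2·I − 3·D, i.e. c_0 = 2, c_1 = -3

D^0 f = -(7/4)x^5 + (3/2)x^2 - (8/3)x + 7/2
D^1 f = -(35/4)x^4 + 3x - 8/3
matching coefficients of g against c_0 f + c_1 Df + … from the top degree down determines the c_i
solution: c_0 = 2, c_1 = -3


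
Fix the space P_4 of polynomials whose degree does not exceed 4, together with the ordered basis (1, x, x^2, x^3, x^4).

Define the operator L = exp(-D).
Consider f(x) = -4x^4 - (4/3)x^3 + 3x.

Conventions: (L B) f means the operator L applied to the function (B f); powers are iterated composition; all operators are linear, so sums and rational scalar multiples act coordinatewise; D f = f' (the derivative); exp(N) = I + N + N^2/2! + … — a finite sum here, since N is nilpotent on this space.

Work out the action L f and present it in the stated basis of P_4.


order-1 term: 16x^3 + 4x^2 - 3
order-2 term: -24x^2 - 4x
order-3 term: 16x + 4/3
order-4 term: -4
the series for exp(-D) f terminates at order 4
exp(-D) f = -4x^4 + (44/3)x^3 - 20x^2 + 15x - 17/3

the image equals g(x) = -4x^4 + (44/3)x^3 - 20x^2 + 15x - 17/3


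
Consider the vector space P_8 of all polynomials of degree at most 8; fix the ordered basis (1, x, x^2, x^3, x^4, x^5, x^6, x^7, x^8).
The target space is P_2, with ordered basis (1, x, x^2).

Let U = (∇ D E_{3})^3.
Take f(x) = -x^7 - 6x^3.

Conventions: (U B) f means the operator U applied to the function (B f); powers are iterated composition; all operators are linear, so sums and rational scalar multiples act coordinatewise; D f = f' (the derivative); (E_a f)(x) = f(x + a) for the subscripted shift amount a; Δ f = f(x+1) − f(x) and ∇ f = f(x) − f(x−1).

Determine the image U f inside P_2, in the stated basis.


g(x) = -5040x - 37800

E_{3} f = -x^7 - 21x^6 - 189x^5 - 945x^4 - 2841x^3 - 5157x^2 - 5265x - 2349
D E_{3} f = -7x^6 - 126x^5 - 945x^4 - 3780x^3 - 8523x^2 - 10314x - 5265
∇ D E_{3} f = -42x^5 - 525x^4 - 2660x^3 - 6825x^2 - 8898x - 4745
E_{3} (∇ D E_{3}) f = -42x^5 - 1155x^4 - 12740x^3 - 70455x^2 - 195378x - 217415
D E_{3} (∇ D E_{3}) f = -210x^4 - 4620x^3 - 38220x^2 - 140910x - 195378
∇ D E_{3} (∇ D E_{3}) f = -840x^3 - 12600x^2 - 63420x - 107100
E_{3} (∇ D E_{3}) (∇ D E_{3}) f = -840x^3 - 20160x^2 - 161700x - 433440
D E_{3} (∇ D E_{3}) (∇ D E_{3}) f = -2520x^2 - 40320x - 161700
∇ D E_{3} (∇ D E_{3}) (∇ D E_{3}) f = -5040x - 37800


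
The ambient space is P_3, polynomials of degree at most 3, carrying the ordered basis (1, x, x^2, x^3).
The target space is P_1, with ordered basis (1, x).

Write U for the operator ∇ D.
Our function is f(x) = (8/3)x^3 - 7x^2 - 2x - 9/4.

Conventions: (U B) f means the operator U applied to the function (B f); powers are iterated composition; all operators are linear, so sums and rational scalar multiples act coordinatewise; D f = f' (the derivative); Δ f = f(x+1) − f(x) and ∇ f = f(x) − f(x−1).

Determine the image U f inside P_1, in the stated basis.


g(x) = 16x - 22

D f = 8x^2 - 14x - 2
∇ D f = 16x - 22


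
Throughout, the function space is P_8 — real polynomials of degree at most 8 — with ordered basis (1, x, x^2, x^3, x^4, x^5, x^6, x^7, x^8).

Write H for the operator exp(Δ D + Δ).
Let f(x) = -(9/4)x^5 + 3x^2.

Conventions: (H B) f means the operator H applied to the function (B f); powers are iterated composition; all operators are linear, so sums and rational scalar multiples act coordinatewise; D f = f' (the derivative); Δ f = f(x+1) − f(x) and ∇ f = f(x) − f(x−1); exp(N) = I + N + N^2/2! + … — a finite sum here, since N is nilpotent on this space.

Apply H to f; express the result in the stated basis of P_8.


order-1 term: -(45/4)x^4 - (135/2)x^3 - 90x^2 - (201/4)x - 9/2
order-2 term: -(45/2)x^3 - (405/2)x^2 - (1935/4)x - 1293/4
order-3 term: -(45/2)x^2 - (405/2)x - 1575/4
order-4 term: -(45/4)x - 135/2
order-5 term: -9/4
the series for exp(Δ D + Δ) f terminates at order 5
exp(Δ D + Δ) f = -(9/4)x^5 - (45/4)x^4 - 90x^3 - 312x^2 - (2991/4)x - 3165/4

the image equals g(x) = -(9/4)x^5 - (45/4)x^4 - 90x^3 - 312x^2 - (2991/4)x - 3165/4


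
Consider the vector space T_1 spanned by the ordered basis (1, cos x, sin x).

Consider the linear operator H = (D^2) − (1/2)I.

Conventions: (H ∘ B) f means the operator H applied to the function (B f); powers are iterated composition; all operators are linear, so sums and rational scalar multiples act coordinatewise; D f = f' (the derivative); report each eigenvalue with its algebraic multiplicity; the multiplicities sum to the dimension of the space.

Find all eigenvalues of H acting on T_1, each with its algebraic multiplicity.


image of 1: -1/2
image of cos x: -(3/2)cos x
image of sin x: -(3/2)sin x
the matrix is diagonal; its diagonal is (-1/2, -3/2, -3/2)
for a triangular matrix the eigenvalues are the diagonal entries, with algebraic multiplicity their repetition count

λ = -3/2 (multiplicity 2), λ = -1/2 (multiplicity 1)


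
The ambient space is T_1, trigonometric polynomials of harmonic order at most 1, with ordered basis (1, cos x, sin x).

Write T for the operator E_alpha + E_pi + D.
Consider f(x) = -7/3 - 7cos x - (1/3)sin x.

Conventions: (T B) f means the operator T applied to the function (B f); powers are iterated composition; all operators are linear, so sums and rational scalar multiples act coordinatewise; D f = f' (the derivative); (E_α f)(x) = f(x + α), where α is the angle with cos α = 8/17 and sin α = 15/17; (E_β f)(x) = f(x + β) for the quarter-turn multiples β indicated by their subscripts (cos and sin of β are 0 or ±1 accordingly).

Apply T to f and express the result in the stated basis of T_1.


E_alpha f = -7/3 - (61/17)cos x + (307/51)sin x
E_pi f = -7/3 + 7cos x + (1/3)sin x
D f = -(1/3)cos x + 7sin x
(E_alpha + E_pi + D) f = -14/3 + (157/51)cos x + (227/17)sin x

g(x) = -14/3 + (157/51)cos x + (227/17)sin x


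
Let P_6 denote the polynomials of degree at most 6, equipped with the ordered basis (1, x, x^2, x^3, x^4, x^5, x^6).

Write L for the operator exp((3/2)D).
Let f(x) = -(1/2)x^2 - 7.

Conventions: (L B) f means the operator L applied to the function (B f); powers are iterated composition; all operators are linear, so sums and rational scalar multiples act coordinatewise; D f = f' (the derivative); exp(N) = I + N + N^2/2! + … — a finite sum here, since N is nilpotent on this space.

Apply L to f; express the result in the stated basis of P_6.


the image equals g(x) = -(1/2)x^2 - (3/2)x - 65/8

order-1 term: -(3/2)x
order-2 term: -9/8
the series for exp((3/2)D) f terminates at order 2
exp((3/2)D) f = -(1/2)x^2 - (3/2)x - 65/8
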